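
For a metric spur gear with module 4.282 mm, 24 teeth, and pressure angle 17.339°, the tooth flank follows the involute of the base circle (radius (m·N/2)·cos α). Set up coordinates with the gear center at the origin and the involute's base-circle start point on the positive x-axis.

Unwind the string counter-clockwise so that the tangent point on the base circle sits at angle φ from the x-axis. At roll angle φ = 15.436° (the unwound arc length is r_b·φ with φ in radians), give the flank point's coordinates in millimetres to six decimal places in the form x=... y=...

x=50.796866 y=0.317388

pitch radius r_p = m·N/2 = 4.282·24/2 = 51.384000
base radius r_b = r_p·cos α = 51.384000·cos 17.339° = 49.049017
roll angle φ = 15.436° = 0.26940902 rad
x = r_b·(cos φ + φ·sin φ) = 49.049017·(0.96392836 + 0.26940902·0.26616182) = 50.796866
y = r_b·(sin φ − φ·cos φ) = 49.049017·(0.26616182 − 0.26940902·0.96392836) = 0.317388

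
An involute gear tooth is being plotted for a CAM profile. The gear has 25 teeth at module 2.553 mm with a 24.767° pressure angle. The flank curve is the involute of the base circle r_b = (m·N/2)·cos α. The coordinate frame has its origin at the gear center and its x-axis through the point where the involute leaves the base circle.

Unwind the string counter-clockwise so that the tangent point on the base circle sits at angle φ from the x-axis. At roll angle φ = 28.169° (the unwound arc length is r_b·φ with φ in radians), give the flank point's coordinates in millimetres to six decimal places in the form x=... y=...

pitch radius r_p = m·N/2 = 2.553·25/2 = 31.912500
base radius r_b = r_p·cos α = 31.912500·cos 24.767° = 28.977154
roll angle φ = 28.169° = 0.49164180 rad
x = r_b·(cos φ + φ·sin φ) = 28.977154·(0.88155900 + 0.49164180·0.47207386) = 32.270414
y = r_b·(sin φ − φ·cos φ) = 28.977154·(0.47207386 − 0.49164180·0.88155900) = 1.120333

x=32.270414 y=1.120333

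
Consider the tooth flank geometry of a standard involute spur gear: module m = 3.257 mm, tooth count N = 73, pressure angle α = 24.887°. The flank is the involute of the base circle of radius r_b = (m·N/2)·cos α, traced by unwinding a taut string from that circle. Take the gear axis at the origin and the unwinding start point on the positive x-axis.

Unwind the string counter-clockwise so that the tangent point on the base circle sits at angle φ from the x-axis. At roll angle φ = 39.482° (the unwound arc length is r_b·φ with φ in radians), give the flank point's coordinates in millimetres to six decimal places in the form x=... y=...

pitch radius r_p = m·N/2 = 3.257·73/2 = 118.880500
base radius r_b = r_p·cos α = 118.880500·cos 24.887° = 107.841200
roll angle φ = 39.482° = 0.68909090 rad
x = r_b·(cos φ + φ·sin φ) = 107.841200·(0.77182438 + 0.68909090·0.63583578) = 130.484942
y = r_b·(sin φ − φ·cos φ) = 107.841200·(0.63583578 − 0.68909090·0.77182438) = 11.213180

x=130.484942 y=11.213180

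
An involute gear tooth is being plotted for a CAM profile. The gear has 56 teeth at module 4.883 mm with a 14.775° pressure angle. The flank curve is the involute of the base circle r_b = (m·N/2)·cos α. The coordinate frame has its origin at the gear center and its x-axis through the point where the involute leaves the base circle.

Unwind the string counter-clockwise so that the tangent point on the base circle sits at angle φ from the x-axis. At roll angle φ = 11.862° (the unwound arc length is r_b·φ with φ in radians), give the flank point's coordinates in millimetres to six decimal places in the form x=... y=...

x=135.006135 y=0.389371

pitch radius r_p = m·N/2 = 4.883·56/2 = 136.724000
base radius r_b = r_p·cos α = 136.724000·cos 14.775° = 132.203188
roll angle φ = 11.862° = 0.20703096 rad
x = r_b·(cos φ + φ·sin φ) = 132.203188·(0.97864553 + 0.20703096·0.20555517) = 135.006135
y = r_b·(sin φ − φ·cos φ) = 132.203188·(0.20555517 − 0.20703096·0.97864553) = 0.389371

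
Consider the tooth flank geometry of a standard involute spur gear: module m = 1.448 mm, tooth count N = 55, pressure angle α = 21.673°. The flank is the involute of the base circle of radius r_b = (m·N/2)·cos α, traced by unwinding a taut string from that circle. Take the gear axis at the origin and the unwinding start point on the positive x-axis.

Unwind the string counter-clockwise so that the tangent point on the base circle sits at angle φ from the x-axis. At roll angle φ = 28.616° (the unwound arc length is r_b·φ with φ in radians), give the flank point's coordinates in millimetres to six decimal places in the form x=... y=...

pitch radius r_p = m·N/2 = 1.448·55/2 = 39.820000
base radius r_b = r_p·cos α = 39.820000·cos 21.673° = 37.004993
roll angle φ = 28.616° = 0.49944342 rad
x = r_b·(cos φ + φ·sin φ) = 37.004993·(0.87784927 + 0.49944342·0.47893702) = 41.336472
y = r_b·(sin φ − φ·cos φ) = 37.004993·(0.47893702 − 0.49944342·0.87784927) = 1.498738

x=41.336472 y=1.498738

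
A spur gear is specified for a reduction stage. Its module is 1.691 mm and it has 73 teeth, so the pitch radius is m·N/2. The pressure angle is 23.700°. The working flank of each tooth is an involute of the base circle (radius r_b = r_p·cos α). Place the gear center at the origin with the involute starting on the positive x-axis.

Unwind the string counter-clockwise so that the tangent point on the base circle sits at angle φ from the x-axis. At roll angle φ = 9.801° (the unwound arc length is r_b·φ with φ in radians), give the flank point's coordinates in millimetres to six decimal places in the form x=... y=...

pitch radius r_p = m·N/2 = 1.691·73/2 = 61.721500
base radius r_b = r_p·cos α = 61.721500·cos 23.700° = 56.516069
roll angle φ = 9.801° = 0.17105972 rad
x = r_b·(cos φ + φ·sin φ) = 56.516069·(0.98540493 + 0.17105972·0.17022670) = 57.336900
y = r_b·(sin φ − φ·cos φ) = 56.516069·(0.17022670 − 0.17105972·0.98540493) = 0.094021

x=57.336900 y=0.094021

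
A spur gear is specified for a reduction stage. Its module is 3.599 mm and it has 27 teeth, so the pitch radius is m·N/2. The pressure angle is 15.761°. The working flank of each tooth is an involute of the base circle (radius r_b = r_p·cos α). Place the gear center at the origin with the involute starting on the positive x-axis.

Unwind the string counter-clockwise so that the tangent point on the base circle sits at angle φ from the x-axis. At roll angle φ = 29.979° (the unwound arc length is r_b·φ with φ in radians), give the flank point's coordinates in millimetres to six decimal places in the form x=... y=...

x=52.729091 y=2.172192

pitch radius r_p = m·N/2 = 3.599·27/2 = 48.586500
base radius r_b = r_p·cos α = 48.586500·cos 15.761° = 46.759799
roll angle φ = 29.979° = 0.52323226 rad
x = r_b·(cos φ + φ·sin φ) = 46.759799·(0.86620861 + 0.52323226·0.49968255) = 52.729091
y = r_b·(sin φ − φ·cos φ) = 46.759799·(0.49968255 − 0.52323226·0.86620861) = 2.172192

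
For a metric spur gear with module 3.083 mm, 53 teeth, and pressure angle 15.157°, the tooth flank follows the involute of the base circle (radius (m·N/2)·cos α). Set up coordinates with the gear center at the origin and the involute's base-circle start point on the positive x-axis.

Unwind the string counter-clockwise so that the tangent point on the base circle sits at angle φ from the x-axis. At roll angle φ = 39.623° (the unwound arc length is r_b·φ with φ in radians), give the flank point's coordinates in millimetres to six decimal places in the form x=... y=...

pitch radius r_p = m·N/2 = 3.083·53/2 = 81.699500
base radius r_b = r_p·cos α = 81.699500·cos 15.157° = 78.857419
roll angle φ = 39.623° = 0.69155181 rad
x = r_b·(cos φ + φ·sin φ) = 78.857419·(0.77025730 + 0.69155181·0.63773324) = 95.518642
y = r_b·(sin φ − φ·cos φ) = 78.857419·(0.63773324 − 0.69155181·0.77025730) = 8.284793

x=95.518642 y=8.284793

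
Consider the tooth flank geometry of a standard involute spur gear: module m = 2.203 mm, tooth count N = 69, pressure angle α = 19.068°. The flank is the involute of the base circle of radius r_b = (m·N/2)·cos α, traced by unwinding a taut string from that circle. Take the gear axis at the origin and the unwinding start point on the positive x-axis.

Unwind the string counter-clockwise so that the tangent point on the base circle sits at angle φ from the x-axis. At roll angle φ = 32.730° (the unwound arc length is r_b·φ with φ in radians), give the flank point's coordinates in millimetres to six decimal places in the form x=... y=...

x=82.614744 y=4.319525

pitch radius r_p = m·N/2 = 2.203·69/2 = 76.003500
base radius r_b = r_p·cos α = 76.003500·cos 19.068° = 71.833303
roll angle φ = 32.730° = 0.57124626 rad
x = r_b·(cos φ + φ·sin φ) = 71.833303·(0.84122780 + 0.57124626·0.54068086) = 82.614744
y = r_b·(sin φ − φ·cos φ) = 71.833303·(0.54068086 − 0.57124626·0.84122780) = 4.319525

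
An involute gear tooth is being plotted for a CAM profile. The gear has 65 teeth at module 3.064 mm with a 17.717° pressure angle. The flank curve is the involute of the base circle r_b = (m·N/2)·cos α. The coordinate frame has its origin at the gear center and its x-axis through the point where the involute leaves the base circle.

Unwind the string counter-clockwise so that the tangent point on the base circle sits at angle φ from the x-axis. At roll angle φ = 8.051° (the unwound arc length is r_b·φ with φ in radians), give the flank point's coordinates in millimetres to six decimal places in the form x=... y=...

x=95.788896 y=0.087553

pitch radius r_p = m·N/2 = 3.064·65/2 = 99.580000
base radius r_b = r_p·cos α = 99.580000·cos 17.717° = 94.857043
roll angle φ = 8.051° = 0.14051646 rad
x = r_b·(cos φ + φ·sin φ) = 94.857043·(0.99014380 + 0.14051646·0.14005450) = 95.788896
y = r_b·(sin φ − φ·cos φ) = 94.857043·(0.14005450 − 0.14051646·0.99014380) = 0.087553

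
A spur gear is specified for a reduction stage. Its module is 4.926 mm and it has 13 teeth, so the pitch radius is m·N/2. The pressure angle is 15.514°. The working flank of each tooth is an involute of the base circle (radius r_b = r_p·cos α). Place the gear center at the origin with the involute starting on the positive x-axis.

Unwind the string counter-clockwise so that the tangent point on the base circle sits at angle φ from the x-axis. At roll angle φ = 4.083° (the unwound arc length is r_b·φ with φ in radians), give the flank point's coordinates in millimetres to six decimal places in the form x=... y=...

pitch radius r_p = m·N/2 = 4.926·13/2 = 32.019000
base radius r_b = r_p·cos α = 32.019000·cos 15.514° = 30.852392
roll angle φ = 4.083° = 0.07126179 rad
x = r_b·(cos φ + φ·sin φ) = 30.852392·(0.99746195 + 0.07126179·0.07120149) = 30.930630
y = r_b·(sin φ − φ·cos φ) = 30.852392·(0.07120149 − 0.07126179·0.99746195) = 0.003720

x=30.930630 y=0.003720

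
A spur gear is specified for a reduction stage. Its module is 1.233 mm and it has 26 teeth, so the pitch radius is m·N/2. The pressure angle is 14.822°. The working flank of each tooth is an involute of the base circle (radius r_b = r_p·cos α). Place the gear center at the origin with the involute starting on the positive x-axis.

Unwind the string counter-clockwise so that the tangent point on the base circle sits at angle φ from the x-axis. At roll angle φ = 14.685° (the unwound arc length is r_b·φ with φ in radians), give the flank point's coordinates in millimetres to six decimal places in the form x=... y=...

pitch radius r_p = m·N/2 = 1.233·26/2 = 16.029000
base radius r_b = r_p·cos α = 16.029000·cos 14.822° = 15.495639
roll angle φ = 14.685° = 0.25630160 rad
x = r_b·(cos φ + φ·sin φ) = 15.495639·(0.96733415 + 0.25630160·0.25350471) = 15.996269
y = r_b·(sin φ − φ·cos φ) = 15.495639·(0.25350471 − 0.25630160·0.96733415) = 0.086395

x=15.996269 y=0.086395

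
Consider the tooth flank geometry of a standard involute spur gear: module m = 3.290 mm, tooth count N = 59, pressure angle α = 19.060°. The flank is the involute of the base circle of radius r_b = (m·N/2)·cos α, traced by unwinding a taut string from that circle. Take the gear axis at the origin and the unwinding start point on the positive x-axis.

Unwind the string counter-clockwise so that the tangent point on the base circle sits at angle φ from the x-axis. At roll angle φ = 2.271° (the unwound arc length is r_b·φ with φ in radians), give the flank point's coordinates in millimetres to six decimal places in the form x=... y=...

pitch radius r_p = m·N/2 = 3.290·59/2 = 97.055000
base radius r_b = r_p·cos α = 97.055000·cos 19.060° = 91.734166
roll angle φ = 2.271° = 0.03963643 rad
x = r_b·(cos φ + φ·sin φ) = 91.734166·(0.99921458 + 0.03963643·0.03962605) = 91.806197
y = r_b·(sin φ − φ·cos φ) = 91.734166·(0.03962605 − 0.03963643·0.99921458) = 0.001904

x=91.806197 y=0.001904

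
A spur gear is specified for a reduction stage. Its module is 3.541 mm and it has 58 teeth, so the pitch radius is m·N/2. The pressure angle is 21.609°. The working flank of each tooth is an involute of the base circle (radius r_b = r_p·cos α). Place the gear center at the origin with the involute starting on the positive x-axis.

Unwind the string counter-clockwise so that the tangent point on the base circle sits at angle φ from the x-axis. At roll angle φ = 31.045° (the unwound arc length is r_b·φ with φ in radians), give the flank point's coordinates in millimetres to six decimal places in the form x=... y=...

pitch radius r_p = m·N/2 = 3.541·58/2 = 102.689000
base radius r_b = r_p·cos α = 102.689000·cos 21.609° = 95.471878
roll angle φ = 31.045° = 0.54183747 rad
x = r_b·(cos φ + φ·sin φ) = 95.471878·(0.85676253 + 0.54183747·0.51571113) = 108.474589
y = r_b·(sin φ − φ·cos φ) = 95.471878·(0.51571113 − 0.54183747·0.85676253) = 4.915379

x=108.474589 y=4.915379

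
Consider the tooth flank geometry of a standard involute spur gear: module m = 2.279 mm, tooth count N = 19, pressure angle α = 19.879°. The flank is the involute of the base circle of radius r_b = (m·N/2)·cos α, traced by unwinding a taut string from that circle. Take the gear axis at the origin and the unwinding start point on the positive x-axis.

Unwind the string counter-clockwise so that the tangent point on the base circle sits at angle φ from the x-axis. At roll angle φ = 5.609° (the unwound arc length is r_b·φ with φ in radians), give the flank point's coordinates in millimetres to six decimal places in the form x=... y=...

x=20.457736 y=0.006361

pitch radius r_p = m·N/2 = 2.279·19/2 = 21.650500
base radius r_b = r_p·cos α = 21.650500·cos 19.879° = 20.360408
roll angle φ = 5.609° = 0.09789552 rad
x = r_b·(cos φ + φ·sin φ) = 20.360408·(0.99521206 + 0.09789552·0.09773923) = 20.457736
y = r_b·(sin φ − φ·cos φ) = 20.360408·(0.09773923 − 0.09789552·0.99521206) = 0.006361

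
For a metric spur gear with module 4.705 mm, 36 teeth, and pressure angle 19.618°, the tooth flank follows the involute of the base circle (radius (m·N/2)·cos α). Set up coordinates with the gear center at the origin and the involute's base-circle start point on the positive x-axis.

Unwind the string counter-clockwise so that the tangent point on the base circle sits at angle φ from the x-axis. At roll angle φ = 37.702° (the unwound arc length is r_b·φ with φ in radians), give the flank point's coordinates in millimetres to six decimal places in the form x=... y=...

pitch radius r_p = m·N/2 = 4.705·36/2 = 84.690000
base radius r_b = r_p·cos α = 84.690000·cos 19.618° = 79.773917
roll angle φ = 37.702° = 0.65802403 rad
x = r_b·(cos φ + φ·sin φ) = 79.773917·(0.79120219 + 0.65802403·0.61155466) = 95.219730
y = r_b·(sin φ − φ·cos φ) = 79.773917·(0.61155466 − 0.65802403·0.79120219) = 7.253412

x=95.219730 y=7.253412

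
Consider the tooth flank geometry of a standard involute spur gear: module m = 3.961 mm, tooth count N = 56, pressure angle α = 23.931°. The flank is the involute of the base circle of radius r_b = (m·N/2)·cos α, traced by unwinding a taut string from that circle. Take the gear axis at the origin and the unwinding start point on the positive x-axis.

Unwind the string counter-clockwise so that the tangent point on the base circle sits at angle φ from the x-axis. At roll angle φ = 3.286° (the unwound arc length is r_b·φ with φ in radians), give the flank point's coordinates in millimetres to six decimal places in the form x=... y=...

x=101.540334 y=0.006372

pitch radius r_p = m·N/2 = 3.961·56/2 = 110.908000
base radius r_b = r_p·cos α = 110.908000·cos 23.931° = 101.373751
roll angle φ = 3.286° = 0.05735152 rad
x = r_b·(cos φ + φ·sin φ) = 101.373751·(0.99835585 + 0.05735152·0.05732008) = 101.540334
y = r_b·(sin φ − φ·cos φ) = 101.373751·(0.05732008 − 0.05735152·0.99835585) = 0.006372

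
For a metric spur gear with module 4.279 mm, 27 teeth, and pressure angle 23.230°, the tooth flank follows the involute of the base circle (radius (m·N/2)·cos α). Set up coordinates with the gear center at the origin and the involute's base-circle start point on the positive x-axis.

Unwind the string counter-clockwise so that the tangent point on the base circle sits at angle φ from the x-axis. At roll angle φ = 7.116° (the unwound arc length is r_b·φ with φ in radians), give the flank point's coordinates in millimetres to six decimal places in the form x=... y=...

pitch radius r_p = m·N/2 = 4.279·27/2 = 57.766500
base radius r_b = r_p·cos α = 57.766500·cos 23.230° = 53.083309
roll angle φ = 7.116° = 0.12419763 rad
x = r_b·(cos φ + φ·sin φ) = 53.083309·(0.99229738 + 0.12419763·0.12387858) = 53.491138
y = r_b·(sin φ − φ·cos φ) = 53.083309·(0.12387858 − 0.12419763·0.99229738) = 0.033846

x=53.491138 y=0.033846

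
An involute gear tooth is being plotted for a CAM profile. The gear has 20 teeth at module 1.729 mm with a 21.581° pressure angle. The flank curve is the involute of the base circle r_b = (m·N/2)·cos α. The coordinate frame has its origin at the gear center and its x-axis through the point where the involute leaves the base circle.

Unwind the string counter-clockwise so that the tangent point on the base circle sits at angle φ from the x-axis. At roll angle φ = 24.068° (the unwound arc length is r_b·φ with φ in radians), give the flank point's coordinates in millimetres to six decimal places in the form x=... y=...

pitch radius r_p = m·N/2 = 1.729·20/2 = 17.290000
base radius r_b = r_p·cos α = 17.290000·cos 21.581° = 16.077945
roll angle φ = 24.068° = 0.42006584 rad
x = r_b·(cos φ + φ·sin φ) = 16.077945·(0.91306209 + 0.42006584·0.40782057) = 17.434499
y = r_b·(sin φ − φ·cos φ) = 16.077945·(0.40782057 − 0.42006584·0.91306209) = 0.390282

x=17.434499 y=0.390282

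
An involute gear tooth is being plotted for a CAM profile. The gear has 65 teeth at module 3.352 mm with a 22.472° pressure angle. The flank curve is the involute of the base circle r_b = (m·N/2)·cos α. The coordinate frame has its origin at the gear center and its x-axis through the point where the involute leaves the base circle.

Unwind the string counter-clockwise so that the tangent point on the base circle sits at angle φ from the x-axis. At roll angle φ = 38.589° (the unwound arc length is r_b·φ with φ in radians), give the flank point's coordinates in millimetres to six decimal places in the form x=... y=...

pitch radius r_p = m·N/2 = 3.352·65/2 = 108.940000
base radius r_b = r_p·cos α = 108.940000·cos 22.472° = 100.667798
roll angle φ = 38.589° = 0.67350511 rad
x = r_b·(cos φ + φ·sin φ) = 100.667798·(0.78164023 + 0.67350511·0.62372954) = 120.975036
y = r_b·(sin φ − φ·cos φ) = 100.667798·(0.62372954 − 0.67350511·0.78164023) = 9.794056

x=120.975036 y=9.794056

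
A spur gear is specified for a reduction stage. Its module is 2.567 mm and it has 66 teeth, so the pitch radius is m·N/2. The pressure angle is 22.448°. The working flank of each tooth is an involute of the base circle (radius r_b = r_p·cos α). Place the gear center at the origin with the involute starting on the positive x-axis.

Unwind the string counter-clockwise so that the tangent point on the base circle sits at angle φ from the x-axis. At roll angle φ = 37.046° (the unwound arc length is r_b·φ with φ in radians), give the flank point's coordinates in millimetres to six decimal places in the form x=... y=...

pitch radius r_p = m·N/2 = 2.567·66/2 = 84.711000
base radius r_b = r_p·cos α = 84.711000·cos 22.448° = 78.292148
roll angle φ = 37.046° = 0.64657467 rad
x = r_b·(cos φ + φ·sin φ) = 78.292148·(0.79815208 + 0.64657467·0.60245601) = 92.986401
y = r_b·(sin φ − φ·cos φ) = 78.292148·(0.60245601 − 0.64657467·0.79815208) = 6.763744

x=92.986401 y=6.763744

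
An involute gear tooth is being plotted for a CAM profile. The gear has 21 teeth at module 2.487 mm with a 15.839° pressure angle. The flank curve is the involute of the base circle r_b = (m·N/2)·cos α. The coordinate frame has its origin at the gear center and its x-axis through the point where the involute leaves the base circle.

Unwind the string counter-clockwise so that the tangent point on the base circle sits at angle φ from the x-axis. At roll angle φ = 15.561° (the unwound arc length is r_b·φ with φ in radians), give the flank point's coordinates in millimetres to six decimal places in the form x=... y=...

pitch radius r_p = m·N/2 = 2.487·21/2 = 26.113500
base radius r_b = r_p·cos α = 26.113500·cos 15.839° = 25.122034
roll angle φ = 15.561° = 0.27159068 rad
x = r_b·(cos φ + φ·sin φ) = 25.122034·(0.96334539 + 0.27159068·0.26826415) = 26.031538
y = r_b·(sin φ − φ·cos φ) = 25.122034·(0.26826415 − 0.27159068·0.96334539) = 0.166522

x=26.031538 y=0.166522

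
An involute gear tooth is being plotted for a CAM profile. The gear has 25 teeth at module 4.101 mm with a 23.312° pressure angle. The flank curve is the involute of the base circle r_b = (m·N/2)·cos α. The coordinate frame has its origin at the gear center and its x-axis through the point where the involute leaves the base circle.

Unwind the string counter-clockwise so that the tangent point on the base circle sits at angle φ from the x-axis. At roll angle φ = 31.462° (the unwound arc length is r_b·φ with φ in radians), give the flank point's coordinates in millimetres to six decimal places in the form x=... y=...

pitch radius r_p = m·N/2 = 4.101·25/2 = 51.262500
base radius r_b = r_p·cos α = 51.262500·cos 23.312° = 47.077610
roll angle φ = 31.462° = 0.54911549 rad
x = r_b·(cos φ + φ·sin φ) = 47.077610·(0.85298651 + 0.54911549·0.52193296) = 53.649078
y = r_b·(sin φ − φ·cos φ) = 47.077610·(0.52193296 − 0.54911549·0.85298651) = 2.520764

x=53.649078 y=2.520764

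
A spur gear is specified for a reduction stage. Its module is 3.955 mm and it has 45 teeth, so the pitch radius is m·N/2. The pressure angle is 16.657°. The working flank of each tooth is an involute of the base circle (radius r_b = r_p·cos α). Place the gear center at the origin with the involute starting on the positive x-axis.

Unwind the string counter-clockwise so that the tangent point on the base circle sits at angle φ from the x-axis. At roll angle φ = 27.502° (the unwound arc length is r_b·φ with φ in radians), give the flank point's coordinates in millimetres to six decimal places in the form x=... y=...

pitch radius r_p = m·N/2 = 3.955·45/2 = 88.987500
base radius r_b = r_p·cos α = 88.987500·cos 16.657° = 85.253396
roll angle φ = 27.502° = 0.48000045 rad
x = r_b·(cos φ + φ·sin φ) = 85.253396·(0.88699471 + 0.48000045·0.46177958) = 94.516103
y = r_b·(sin φ − φ·cos φ) = 85.253396·(0.46177958 − 0.48000045·0.88699471) = 3.070973

x=94.516103 y=3.070973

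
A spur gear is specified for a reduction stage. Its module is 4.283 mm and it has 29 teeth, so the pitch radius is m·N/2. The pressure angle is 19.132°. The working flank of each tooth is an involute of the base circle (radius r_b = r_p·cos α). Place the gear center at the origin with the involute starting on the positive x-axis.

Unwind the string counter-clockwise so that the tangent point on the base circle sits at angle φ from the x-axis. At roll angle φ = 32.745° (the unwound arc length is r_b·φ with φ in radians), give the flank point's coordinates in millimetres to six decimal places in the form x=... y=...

x=67.486914 y=3.532924

pitch radius r_p = m·N/2 = 4.283·29/2 = 62.103500
base radius r_b = r_p·cos α = 62.103500·cos 19.132° = 58.673276
roll angle φ = 32.745° = 0.57150806 rad
x = r_b·(cos φ + φ·sin φ) = 58.673276·(0.84108622 + 0.57150806·0.54090107) = 67.486914
y = r_b·(sin φ − φ·cos φ) = 58.673276·(0.54090107 − 0.57150806·0.84108622) = 3.532924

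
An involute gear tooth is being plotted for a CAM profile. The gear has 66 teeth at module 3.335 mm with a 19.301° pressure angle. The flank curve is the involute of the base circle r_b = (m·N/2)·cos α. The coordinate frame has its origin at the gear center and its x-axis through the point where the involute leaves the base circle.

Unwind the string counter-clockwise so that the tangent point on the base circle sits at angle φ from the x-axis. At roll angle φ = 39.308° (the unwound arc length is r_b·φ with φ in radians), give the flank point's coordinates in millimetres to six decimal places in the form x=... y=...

x=125.511539 y=10.662545

pitch radius r_p = m·N/2 = 3.335·66/2 = 110.055000
base radius r_b = r_p·cos α = 110.055000·cos 19.301° = 103.869379
roll angle φ = 39.308° = 0.68605402 rad
x = r_b·(cos φ + φ·sin φ) = 103.869379·(0.77375177 + 0.68605402·0.63348891) = 125.511539
y = r_b·(sin φ − φ·cos φ) = 103.869379·(0.63348891 − 0.68605402·0.77375177) = 10.662545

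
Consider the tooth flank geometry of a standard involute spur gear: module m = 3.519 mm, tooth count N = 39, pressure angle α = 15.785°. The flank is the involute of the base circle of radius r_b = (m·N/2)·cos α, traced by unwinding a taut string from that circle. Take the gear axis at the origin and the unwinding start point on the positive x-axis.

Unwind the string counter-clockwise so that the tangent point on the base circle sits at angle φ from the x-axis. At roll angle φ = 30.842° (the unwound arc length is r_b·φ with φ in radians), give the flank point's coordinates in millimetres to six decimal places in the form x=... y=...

pitch radius r_p = m·N/2 = 3.519·39/2 = 68.620500
base radius r_b = r_p·cos α = 68.620500·cos 15.785° = 66.032769
roll angle φ = 30.842° = 0.53829445 rad
x = r_b·(cos φ + φ·sin φ) = 66.032769·(0.85858432 + 0.53829445·0.51267238) = 74.917677
y = r_b·(sin φ − φ·cos φ) = 66.032769·(0.51267238 − 0.53829445·0.85858432) = 3.334734

x=74.917677 y=3.334734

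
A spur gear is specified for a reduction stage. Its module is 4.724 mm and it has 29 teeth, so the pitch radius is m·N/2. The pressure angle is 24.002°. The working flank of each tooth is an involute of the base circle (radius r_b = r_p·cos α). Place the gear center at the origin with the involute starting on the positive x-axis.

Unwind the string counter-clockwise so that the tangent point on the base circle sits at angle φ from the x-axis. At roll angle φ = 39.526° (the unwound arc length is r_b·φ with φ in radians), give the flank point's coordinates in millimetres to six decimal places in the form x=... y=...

x=75.739703 y=6.527546

pitch radius r_p = m·N/2 = 4.724·29/2 = 68.498000
base radius r_b = r_p·cos α = 68.498000·cos 24.002° = 62.575064
roll angle φ = 39.526° = 0.68985884 rad
x = r_b·(cos φ + φ·sin φ) = 62.575064·(0.77133586 + 0.68985884·0.63642831) = 75.739703
y = r_b·(sin φ − φ·cos φ) = 62.575064·(0.63642831 − 0.68985884·0.77133586) = 6.527546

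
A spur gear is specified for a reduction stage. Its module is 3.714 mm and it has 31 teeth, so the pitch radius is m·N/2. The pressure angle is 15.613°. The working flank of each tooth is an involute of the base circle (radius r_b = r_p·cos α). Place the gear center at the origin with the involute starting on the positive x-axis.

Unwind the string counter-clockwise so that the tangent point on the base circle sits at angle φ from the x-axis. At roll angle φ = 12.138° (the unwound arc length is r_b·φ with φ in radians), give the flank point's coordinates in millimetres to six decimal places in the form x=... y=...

x=56.673068 y=0.174923

pitch radius r_p = m·N/2 = 3.714·31/2 = 57.567000
base radius r_b = r_p·cos α = 57.567000·cos 15.613° = 55.442866
roll angle φ = 12.138° = 0.21184806 rad
x = r_b·(cos φ + φ·sin φ) = 55.442866·(0.97764400 + 0.21184806·0.21026701) = 56.673068
y = r_b·(sin φ − φ·cos φ) = 55.442866·(0.21026701 − 0.21184806·0.97764400) = 0.174923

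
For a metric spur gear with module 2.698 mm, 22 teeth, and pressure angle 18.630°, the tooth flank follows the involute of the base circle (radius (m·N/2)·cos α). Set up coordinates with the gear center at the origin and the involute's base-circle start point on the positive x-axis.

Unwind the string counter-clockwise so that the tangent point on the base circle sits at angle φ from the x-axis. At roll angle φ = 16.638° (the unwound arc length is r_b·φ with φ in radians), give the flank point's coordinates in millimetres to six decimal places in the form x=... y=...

pitch radius r_p = m·N/2 = 2.698·22/2 = 29.678000
base radius r_b = r_p·cos α = 29.678000·cos 18.630° = 28.122911
roll angle φ = 16.638° = 0.29038788 rad
x = r_b·(cos φ + φ·sin φ) = 28.122911·(0.95813289 + 0.29038788·0.28632389) = 29.283765
y = r_b·(sin φ − φ·cos φ) = 28.122911·(0.28632389 − 0.29038788·0.95813289) = 0.227619

x=29.283765 y=0.227619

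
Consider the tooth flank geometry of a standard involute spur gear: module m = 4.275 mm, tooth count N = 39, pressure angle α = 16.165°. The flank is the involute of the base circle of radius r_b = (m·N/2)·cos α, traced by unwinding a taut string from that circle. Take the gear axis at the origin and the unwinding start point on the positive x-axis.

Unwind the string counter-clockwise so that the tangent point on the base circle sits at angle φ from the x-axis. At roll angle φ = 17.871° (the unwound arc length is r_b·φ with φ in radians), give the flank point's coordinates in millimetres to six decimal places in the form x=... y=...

x=83.867162 y=0.802007

pitch radius r_p = m·N/2 = 4.275·39/2 = 83.362500
base radius r_b = r_p·cos α = 83.362500·cos 16.165° = 80.066675
roll angle φ = 17.871° = 0.31190779 rad
x = r_b·(cos φ + φ·sin φ) = 80.066675·(0.95174985 + 0.31190779·0.30687493) = 83.867162
y = r_b·(sin φ − φ·cos φ) = 80.066675·(0.30687493 − 0.31190779·0.95174985) = 0.802007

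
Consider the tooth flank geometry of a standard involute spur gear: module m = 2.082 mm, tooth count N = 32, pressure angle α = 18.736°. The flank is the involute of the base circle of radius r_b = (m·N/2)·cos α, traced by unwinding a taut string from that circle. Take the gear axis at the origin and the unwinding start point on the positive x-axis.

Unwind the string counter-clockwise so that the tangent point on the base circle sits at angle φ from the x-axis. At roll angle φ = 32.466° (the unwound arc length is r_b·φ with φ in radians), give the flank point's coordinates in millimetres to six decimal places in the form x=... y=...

x=36.211923 y=1.852435

pitch radius r_p = m·N/2 = 2.082·32/2 = 33.312000
base radius r_b = r_p·cos α = 33.312000·cos 18.736° = 31.546752
roll angle φ = 32.466° = 0.56663859 rad
x = r_b·(cos φ + φ·sin φ) = 31.546752·(0.84371014 + 0.56663859·0.53679904) = 36.211923
y = r_b·(sin φ − φ·cos φ) = 31.546752·(0.53679904 − 0.56663859·0.84371014) = 1.852435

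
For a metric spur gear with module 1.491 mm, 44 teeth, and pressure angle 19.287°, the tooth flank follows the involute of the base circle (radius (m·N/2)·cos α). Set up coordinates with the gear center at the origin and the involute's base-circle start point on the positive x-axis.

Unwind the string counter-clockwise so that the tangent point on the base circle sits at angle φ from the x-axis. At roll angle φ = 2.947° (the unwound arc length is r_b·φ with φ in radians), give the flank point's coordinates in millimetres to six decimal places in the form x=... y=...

pitch radius r_p = m·N/2 = 1.491·44/2 = 32.802000
base radius r_b = r_p·cos α = 32.802000·cos 19.287° = 30.961018
roll angle φ = 2.947° = 0.05143485 rad
x = r_b·(cos φ + φ·sin φ) = 30.961018·(0.99867752 + 0.05143485·0.05141218) = 31.001945
y = r_b·(sin φ − φ·cos φ) = 30.961018·(0.05141218 − 0.05143485·0.99867752) = 0.001404

x=31.001945 y=0.001404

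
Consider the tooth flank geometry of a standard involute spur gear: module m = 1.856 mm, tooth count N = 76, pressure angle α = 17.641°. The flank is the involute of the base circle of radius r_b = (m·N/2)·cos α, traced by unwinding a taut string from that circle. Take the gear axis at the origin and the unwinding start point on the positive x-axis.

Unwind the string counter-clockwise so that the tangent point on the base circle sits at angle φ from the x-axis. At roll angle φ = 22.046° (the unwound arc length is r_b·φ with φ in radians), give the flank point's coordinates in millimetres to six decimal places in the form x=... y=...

pitch radius r_p = m·N/2 = 1.856·76/2 = 70.528000
base radius r_b = r_p·cos α = 70.528000·cos 17.641° = 67.211354
roll angle φ = 22.046° = 0.38477529 rad
x = r_b·(cos φ + φ·sin φ) = 67.211354·(0.92688280 + 0.38477529·0.37535086) = 72.004097
y = r_b·(sin φ − φ·cos φ) = 67.211354·(0.37535086 − 0.38477529·0.92688280) = 1.257475

x=72.004097 y=1.257475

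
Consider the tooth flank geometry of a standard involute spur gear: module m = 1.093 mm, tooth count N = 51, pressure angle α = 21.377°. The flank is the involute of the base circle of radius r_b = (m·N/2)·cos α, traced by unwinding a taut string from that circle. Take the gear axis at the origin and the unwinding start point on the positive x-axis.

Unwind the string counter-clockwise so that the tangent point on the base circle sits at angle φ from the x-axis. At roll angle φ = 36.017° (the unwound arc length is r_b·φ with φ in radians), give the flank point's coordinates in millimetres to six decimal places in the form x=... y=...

x=30.586382 y=2.065277

pitch radius r_p = m·N/2 = 1.093·51/2 = 27.871500
base radius r_b = r_p·cos α = 27.871500·cos 21.377° = 25.954002
roll angle φ = 36.017° = 0.62861524 rad
x = r_b·(cos φ + φ·sin φ) = 25.954002·(0.80884256 + 0.62861524·0.58802527) = 30.586382
y = r_b·(sin φ − φ·cos φ) = 25.954002·(0.58802527 − 0.62861524·0.80884256) = 2.065277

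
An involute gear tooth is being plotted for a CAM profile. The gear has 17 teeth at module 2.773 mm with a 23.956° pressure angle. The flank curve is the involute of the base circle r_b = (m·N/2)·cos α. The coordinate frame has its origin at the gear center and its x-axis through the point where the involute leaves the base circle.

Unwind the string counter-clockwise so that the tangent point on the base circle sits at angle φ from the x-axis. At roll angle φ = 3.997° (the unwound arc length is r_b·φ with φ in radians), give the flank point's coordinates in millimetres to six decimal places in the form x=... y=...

pitch radius r_p = m·N/2 = 2.773·17/2 = 23.570500
base radius r_b = r_p·cos α = 23.570500·cos 23.956° = 21.540079
roll angle φ = 3.997° = 0.06976081 rad
x = r_b·(cos φ + φ·sin φ) = 21.540079·(0.99756770 + 0.06976081·0.06970424) = 21.592429
y = r_b·(sin φ − φ·cos φ) = 21.540079·(0.06970424 − 0.06976081·0.99756770) = 0.002436

x=21.592429 y=0.002436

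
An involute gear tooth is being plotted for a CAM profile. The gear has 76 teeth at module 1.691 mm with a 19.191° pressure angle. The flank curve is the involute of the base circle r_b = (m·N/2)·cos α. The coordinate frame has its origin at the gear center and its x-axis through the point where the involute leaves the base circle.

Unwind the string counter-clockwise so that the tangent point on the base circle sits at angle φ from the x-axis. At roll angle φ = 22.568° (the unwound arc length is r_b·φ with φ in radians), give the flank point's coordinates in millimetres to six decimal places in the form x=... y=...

x=65.213709 y=1.217120

pitch radius r_p = m·N/2 = 1.691·76/2 = 64.258000
base radius r_b = r_p·cos α = 64.258000·cos 19.191° = 60.687056
roll angle φ = 22.568° = 0.39388591 rad
x = r_b·(cos φ + φ·sin φ) = 60.687056·(0.92342470 + 0.39388591·0.38377964) = 65.213709
y = r_b·(sin φ − φ·cos φ) = 60.687056·(0.38377964 − 0.39388591·0.92342470) = 1.217120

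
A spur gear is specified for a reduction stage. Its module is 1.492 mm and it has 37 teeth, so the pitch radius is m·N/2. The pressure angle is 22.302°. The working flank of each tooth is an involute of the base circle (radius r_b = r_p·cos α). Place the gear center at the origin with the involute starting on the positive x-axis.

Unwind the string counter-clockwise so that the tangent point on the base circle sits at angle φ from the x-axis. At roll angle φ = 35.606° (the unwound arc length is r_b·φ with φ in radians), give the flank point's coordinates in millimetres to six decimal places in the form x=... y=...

x=30.002423 y=1.965121

pitch radius r_p = m·N/2 = 1.492·37/2 = 27.602000
base radius r_b = r_p·cos α = 27.602000·cos 22.302° = 25.537273
roll angle φ = 35.606° = 0.62144193 rad
x = r_b·(cos φ + φ·sin φ) = 25.537273·(0.81303980 + 0.62144193·0.58220811) = 30.002423
y = r_b·(sin φ − φ·cos φ) = 25.537273·(0.58220811 − 0.62144193·0.81303980) = 1.965121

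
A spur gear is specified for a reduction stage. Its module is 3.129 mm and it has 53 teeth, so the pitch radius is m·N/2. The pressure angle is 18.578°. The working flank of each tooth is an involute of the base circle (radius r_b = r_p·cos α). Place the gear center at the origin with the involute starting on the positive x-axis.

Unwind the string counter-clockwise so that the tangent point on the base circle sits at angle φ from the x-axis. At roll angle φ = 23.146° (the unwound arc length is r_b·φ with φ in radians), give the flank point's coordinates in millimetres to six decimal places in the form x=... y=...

x=84.751761 y=1.699200

pitch radius r_p = m·N/2 = 3.129·53/2 = 82.918500
base radius r_b = r_p·cos α = 82.918500·cos 18.578° = 78.597684
roll angle φ = 23.146° = 0.40397391 rad
x = r_b·(cos φ + φ·sin φ) = 78.597684·(0.91950621 + 0.40397391·0.39307547) = 84.751761
y = r_b·(sin φ − φ·cos φ) = 78.597684·(0.39307547 − 0.40397391·0.91950621) = 1.699200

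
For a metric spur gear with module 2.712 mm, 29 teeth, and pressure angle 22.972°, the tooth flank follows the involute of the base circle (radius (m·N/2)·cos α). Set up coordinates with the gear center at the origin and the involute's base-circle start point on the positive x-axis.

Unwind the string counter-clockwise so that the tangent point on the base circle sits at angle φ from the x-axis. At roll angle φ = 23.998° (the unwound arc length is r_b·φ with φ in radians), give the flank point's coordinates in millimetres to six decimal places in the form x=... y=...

pitch radius r_p = m·N/2 = 2.712·29/2 = 39.324000
base radius r_b = r_p·cos α = 39.324000·cos 22.972° = 36.205437
roll angle φ = 23.998° = 0.41884411 rad
x = r_b·(cos φ + φ·sin φ) = 36.205437·(0.91355965 + 0.41884411·0.40670475) = 39.243274
y = r_b·(sin φ − φ·cos φ) = 36.205437·(0.40670475 − 0.41884411·0.91355965) = 0.871308

x=39.243274 y=0.871308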